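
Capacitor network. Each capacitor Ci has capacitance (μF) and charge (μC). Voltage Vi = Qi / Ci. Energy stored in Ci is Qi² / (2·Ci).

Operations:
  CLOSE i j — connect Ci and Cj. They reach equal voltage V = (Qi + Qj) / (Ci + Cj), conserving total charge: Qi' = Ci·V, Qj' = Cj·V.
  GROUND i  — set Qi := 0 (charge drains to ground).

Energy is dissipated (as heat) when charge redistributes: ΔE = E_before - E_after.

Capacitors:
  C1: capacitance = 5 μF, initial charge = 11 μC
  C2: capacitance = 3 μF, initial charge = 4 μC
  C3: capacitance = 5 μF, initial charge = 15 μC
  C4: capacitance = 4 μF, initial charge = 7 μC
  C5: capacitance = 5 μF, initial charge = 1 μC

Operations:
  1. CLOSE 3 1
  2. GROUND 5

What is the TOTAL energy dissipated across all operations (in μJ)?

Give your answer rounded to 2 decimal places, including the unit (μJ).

Initial: C1(5μF, Q=11μC, V=2.20V), C2(3μF, Q=4μC, V=1.33V), C3(5μF, Q=15μC, V=3.00V), C4(4μF, Q=7μC, V=1.75V), C5(5μF, Q=1μC, V=0.20V)
Op 1: CLOSE 3-1: Q_total=26.00, C_total=10.00, V=2.60; Q3=13.00, Q1=13.00; dissipated=0.800
Op 2: GROUND 5: Q5=0; energy lost=0.100
Total dissipated: 0.900 μJ

Answer: 0.90 μJ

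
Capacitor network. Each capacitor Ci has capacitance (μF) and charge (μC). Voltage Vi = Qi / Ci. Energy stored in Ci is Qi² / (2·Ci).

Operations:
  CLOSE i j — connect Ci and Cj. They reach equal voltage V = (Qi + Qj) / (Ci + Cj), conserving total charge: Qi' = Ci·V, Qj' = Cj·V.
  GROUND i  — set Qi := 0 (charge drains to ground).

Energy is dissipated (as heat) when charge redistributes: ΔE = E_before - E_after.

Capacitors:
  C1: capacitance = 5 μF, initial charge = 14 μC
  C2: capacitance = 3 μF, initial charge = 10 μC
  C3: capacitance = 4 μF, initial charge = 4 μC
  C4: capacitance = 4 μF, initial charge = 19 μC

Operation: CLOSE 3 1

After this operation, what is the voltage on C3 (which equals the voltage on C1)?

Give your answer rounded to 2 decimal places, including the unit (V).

Answer: 2.00 V

Derivation:
Initial: C1(5μF, Q=14μC, V=2.80V), C2(3μF, Q=10μC, V=3.33V), C3(4μF, Q=4μC, V=1.00V), C4(4μF, Q=19μC, V=4.75V)
Op 1: CLOSE 3-1: Q_total=18.00, C_total=9.00, V=2.00; Q3=8.00, Q1=10.00; dissipated=3.600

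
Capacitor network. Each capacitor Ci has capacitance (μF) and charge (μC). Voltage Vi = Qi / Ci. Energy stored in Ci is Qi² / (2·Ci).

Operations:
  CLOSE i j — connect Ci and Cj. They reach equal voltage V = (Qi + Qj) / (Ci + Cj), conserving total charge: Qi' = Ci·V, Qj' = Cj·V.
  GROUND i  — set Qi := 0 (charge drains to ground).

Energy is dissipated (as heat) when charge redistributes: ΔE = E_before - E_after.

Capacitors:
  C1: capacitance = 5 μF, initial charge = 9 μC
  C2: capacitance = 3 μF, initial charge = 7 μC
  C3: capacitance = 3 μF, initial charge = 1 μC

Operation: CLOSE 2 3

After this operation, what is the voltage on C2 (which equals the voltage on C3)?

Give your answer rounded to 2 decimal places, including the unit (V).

Answer: 1.33 V

Derivation:
Initial: C1(5μF, Q=9μC, V=1.80V), C2(3μF, Q=7μC, V=2.33V), C3(3μF, Q=1μC, V=0.33V)
Op 1: CLOSE 2-3: Q_total=8.00, C_total=6.00, V=1.33; Q2=4.00, Q3=4.00; dissipated=3.000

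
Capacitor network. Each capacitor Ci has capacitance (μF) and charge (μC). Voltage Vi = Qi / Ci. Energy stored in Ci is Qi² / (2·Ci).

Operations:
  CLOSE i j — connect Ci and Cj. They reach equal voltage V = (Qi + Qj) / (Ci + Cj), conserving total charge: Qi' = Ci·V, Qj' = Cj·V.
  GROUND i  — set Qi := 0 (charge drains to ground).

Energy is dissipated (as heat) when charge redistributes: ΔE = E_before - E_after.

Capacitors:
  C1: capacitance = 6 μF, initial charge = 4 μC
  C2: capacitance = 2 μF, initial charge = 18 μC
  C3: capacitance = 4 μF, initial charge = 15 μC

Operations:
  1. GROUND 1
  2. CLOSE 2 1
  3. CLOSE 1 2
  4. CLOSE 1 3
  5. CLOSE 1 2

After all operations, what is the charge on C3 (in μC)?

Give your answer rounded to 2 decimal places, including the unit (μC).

Initial: C1(6μF, Q=4μC, V=0.67V), C2(2μF, Q=18μC, V=9.00V), C3(4μF, Q=15μC, V=3.75V)
Op 1: GROUND 1: Q1=0; energy lost=1.333
Op 2: CLOSE 2-1: Q_total=18.00, C_total=8.00, V=2.25; Q2=4.50, Q1=13.50; dissipated=60.750
Op 3: CLOSE 1-2: Q_total=18.00, C_total=8.00, V=2.25; Q1=13.50, Q2=4.50; dissipated=0.000
Op 4: CLOSE 1-3: Q_total=28.50, C_total=10.00, V=2.85; Q1=17.10, Q3=11.40; dissipated=2.700
Op 5: CLOSE 1-2: Q_total=21.60, C_total=8.00, V=2.70; Q1=16.20, Q2=5.40; dissipated=0.270
Final charges: Q1=16.20, Q2=5.40, Q3=11.40

Answer: 11.40 μC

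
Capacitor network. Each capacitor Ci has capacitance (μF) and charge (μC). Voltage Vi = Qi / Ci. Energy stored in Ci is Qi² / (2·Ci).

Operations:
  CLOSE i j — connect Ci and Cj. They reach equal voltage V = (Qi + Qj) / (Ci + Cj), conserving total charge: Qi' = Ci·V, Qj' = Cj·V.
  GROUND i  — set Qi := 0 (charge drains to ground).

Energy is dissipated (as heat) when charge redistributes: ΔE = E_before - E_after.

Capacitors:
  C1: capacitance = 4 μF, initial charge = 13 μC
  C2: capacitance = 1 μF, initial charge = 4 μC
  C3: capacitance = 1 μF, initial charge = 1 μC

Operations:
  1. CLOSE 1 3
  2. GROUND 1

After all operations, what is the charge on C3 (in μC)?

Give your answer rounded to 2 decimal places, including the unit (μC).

Initial: C1(4μF, Q=13μC, V=3.25V), C2(1μF, Q=4μC, V=4.00V), C3(1μF, Q=1μC, V=1.00V)
Op 1: CLOSE 1-3: Q_total=14.00, C_total=5.00, V=2.80; Q1=11.20, Q3=2.80; dissipated=2.025
Op 2: GROUND 1: Q1=0; energy lost=15.680
Final charges: Q1=0.00, Q2=4.00, Q3=2.80

Answer: 2.80 μC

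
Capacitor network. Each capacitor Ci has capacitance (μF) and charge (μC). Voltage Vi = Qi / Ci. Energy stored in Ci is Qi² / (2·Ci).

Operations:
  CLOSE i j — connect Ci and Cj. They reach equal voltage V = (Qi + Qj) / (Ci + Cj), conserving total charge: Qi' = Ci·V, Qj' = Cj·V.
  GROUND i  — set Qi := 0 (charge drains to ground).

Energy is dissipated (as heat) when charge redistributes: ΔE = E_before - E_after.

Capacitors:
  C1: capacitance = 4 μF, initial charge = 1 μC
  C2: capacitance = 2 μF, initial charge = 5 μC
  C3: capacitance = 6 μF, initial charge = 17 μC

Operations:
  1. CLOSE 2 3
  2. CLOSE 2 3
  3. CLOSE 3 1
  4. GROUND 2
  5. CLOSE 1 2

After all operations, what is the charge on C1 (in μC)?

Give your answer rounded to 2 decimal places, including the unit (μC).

Initial: C1(4μF, Q=1μC, V=0.25V), C2(2μF, Q=5μC, V=2.50V), C3(6μF, Q=17μC, V=2.83V)
Op 1: CLOSE 2-3: Q_total=22.00, C_total=8.00, V=2.75; Q2=5.50, Q3=16.50; dissipated=0.083
Op 2: CLOSE 2-3: Q_total=22.00, C_total=8.00, V=2.75; Q2=5.50, Q3=16.50; dissipated=0.000
Op 3: CLOSE 3-1: Q_total=17.50, C_total=10.00, V=1.75; Q3=10.50, Q1=7.00; dissipated=7.500
Op 4: GROUND 2: Q2=0; energy lost=7.562
Op 5: CLOSE 1-2: Q_total=7.00, C_total=6.00, V=1.17; Q1=4.67, Q2=2.33; dissipated=2.042
Final charges: Q1=4.67, Q2=2.33, Q3=10.50

Answer: 4.67 μC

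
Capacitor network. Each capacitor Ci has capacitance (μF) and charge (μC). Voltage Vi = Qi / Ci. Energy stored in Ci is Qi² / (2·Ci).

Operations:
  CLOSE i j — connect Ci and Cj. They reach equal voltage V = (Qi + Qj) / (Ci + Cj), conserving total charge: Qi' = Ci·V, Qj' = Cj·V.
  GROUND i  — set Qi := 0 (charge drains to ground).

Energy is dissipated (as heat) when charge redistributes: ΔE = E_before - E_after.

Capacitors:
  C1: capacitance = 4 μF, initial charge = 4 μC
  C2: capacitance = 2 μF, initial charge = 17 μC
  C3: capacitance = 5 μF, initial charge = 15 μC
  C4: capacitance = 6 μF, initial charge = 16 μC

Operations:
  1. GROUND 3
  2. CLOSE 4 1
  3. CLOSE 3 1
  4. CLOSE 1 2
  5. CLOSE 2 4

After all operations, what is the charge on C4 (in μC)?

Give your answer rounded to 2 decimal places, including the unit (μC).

Initial: C1(4μF, Q=4μC, V=1.00V), C2(2μF, Q=17μC, V=8.50V), C3(5μF, Q=15μC, V=3.00V), C4(6μF, Q=16μC, V=2.67V)
Op 1: GROUND 3: Q3=0; energy lost=22.500
Op 2: CLOSE 4-1: Q_total=20.00, C_total=10.00, V=2.00; Q4=12.00, Q1=8.00; dissipated=3.333
Op 3: CLOSE 3-1: Q_total=8.00, C_total=9.00, V=0.89; Q3=4.44, Q1=3.56; dissipated=4.444
Op 4: CLOSE 1-2: Q_total=20.56, C_total=6.00, V=3.43; Q1=13.70, Q2=6.85; dissipated=38.619
Op 5: CLOSE 2-4: Q_total=18.85, C_total=8.00, V=2.36; Q2=4.71, Q4=14.14; dissipated=1.525
Final charges: Q1=13.70, Q2=4.71, Q3=4.44, Q4=14.14

Answer: 14.14 μC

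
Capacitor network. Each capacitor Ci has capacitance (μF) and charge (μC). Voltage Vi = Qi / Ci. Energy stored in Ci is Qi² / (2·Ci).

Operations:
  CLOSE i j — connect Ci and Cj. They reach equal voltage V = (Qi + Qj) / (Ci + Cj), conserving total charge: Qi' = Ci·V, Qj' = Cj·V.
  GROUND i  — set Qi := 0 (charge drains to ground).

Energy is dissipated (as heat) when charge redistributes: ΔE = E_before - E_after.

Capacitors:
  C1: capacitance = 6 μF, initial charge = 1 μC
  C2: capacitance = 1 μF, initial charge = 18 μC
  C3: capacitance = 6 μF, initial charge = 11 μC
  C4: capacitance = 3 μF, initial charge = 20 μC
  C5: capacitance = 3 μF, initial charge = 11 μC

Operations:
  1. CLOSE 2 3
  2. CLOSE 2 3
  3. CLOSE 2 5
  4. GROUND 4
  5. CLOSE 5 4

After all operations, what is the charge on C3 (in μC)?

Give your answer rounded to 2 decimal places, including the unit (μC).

Initial: C1(6μF, Q=1μC, V=0.17V), C2(1μF, Q=18μC, V=18.00V), C3(6μF, Q=11μC, V=1.83V), C4(3μF, Q=20μC, V=6.67V), C5(3μF, Q=11μC, V=3.67V)
Op 1: CLOSE 2-3: Q_total=29.00, C_total=7.00, V=4.14; Q2=4.14, Q3=24.86; dissipated=112.012
Op 2: CLOSE 2-3: Q_total=29.00, C_total=7.00, V=4.14; Q2=4.14, Q3=24.86; dissipated=0.000
Op 3: CLOSE 2-5: Q_total=15.14, C_total=4.00, V=3.79; Q2=3.79, Q5=11.36; dissipated=0.085
Op 4: GROUND 4: Q4=0; energy lost=66.667
Op 5: CLOSE 5-4: Q_total=11.36, C_total=6.00, V=1.89; Q5=5.68, Q4=5.68; dissipated=10.749
Final charges: Q1=1.00, Q2=3.79, Q3=24.86, Q4=5.68, Q5=5.68

Answer: 24.86 μC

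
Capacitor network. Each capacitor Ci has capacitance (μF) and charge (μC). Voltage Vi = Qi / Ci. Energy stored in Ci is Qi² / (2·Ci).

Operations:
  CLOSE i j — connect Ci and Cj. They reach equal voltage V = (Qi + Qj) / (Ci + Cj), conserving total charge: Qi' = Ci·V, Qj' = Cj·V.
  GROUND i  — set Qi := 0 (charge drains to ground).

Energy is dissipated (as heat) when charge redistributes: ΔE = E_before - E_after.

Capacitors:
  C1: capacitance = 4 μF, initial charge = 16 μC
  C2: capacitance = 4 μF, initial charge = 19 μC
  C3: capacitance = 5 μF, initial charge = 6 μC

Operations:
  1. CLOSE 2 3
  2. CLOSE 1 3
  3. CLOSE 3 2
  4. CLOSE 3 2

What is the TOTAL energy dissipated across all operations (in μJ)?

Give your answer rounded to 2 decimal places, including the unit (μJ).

Initial: C1(4μF, Q=16μC, V=4.00V), C2(4μF, Q=19μC, V=4.75V), C3(5μF, Q=6μC, V=1.20V)
Op 1: CLOSE 2-3: Q_total=25.00, C_total=9.00, V=2.78; Q2=11.11, Q3=13.89; dissipated=14.003
Op 2: CLOSE 1-3: Q_total=29.89, C_total=9.00, V=3.32; Q1=13.28, Q3=16.60; dissipated=1.660
Op 3: CLOSE 3-2: Q_total=27.72, C_total=9.00, V=3.08; Q3=15.40, Q2=12.32; dissipated=0.328
Op 4: CLOSE 3-2: Q_total=27.72, C_total=9.00, V=3.08; Q3=15.40, Q2=12.32; dissipated=0.000
Total dissipated: 15.990 μJ

Answer: 15.99 μJ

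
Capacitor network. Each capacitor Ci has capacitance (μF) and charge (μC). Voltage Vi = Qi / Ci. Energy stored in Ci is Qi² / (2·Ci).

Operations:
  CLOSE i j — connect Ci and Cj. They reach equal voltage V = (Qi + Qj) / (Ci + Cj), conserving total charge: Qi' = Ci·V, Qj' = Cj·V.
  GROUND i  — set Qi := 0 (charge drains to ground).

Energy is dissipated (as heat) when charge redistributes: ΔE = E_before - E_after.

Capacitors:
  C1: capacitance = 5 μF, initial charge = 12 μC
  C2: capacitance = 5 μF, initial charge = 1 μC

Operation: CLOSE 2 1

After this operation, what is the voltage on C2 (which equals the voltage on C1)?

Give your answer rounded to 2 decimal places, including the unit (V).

Answer: 1.30 V

Derivation:
Initial: C1(5μF, Q=12μC, V=2.40V), C2(5μF, Q=1μC, V=0.20V)
Op 1: CLOSE 2-1: Q_total=13.00, C_total=10.00, V=1.30; Q2=6.50, Q1=6.50; dissipated=6.050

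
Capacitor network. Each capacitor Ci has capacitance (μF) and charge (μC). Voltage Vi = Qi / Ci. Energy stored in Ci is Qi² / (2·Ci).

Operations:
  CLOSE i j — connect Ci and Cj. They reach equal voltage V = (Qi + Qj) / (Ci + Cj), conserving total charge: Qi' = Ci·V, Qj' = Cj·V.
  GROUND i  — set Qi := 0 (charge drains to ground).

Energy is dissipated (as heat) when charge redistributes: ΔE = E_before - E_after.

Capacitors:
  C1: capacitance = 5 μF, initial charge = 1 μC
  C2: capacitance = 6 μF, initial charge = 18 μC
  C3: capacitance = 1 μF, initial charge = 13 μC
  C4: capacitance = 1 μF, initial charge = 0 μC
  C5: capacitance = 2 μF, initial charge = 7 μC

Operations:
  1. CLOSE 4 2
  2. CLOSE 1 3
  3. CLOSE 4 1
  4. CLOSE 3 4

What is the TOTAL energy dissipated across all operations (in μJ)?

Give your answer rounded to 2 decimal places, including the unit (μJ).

Answer: 72.15 μJ

Derivation:
Initial: C1(5μF, Q=1μC, V=0.20V), C2(6μF, Q=18μC, V=3.00V), C3(1μF, Q=13μC, V=13.00V), C4(1μF, Q=0μC, V=0.00V), C5(2μF, Q=7μC, V=3.50V)
Op 1: CLOSE 4-2: Q_total=18.00, C_total=7.00, V=2.57; Q4=2.57, Q2=15.43; dissipated=3.857
Op 2: CLOSE 1-3: Q_total=14.00, C_total=6.00, V=2.33; Q1=11.67, Q3=2.33; dissipated=68.267
Op 3: CLOSE 4-1: Q_total=14.24, C_total=6.00, V=2.37; Q4=2.37, Q1=11.87; dissipated=0.024
Op 4: CLOSE 3-4: Q_total=4.71, C_total=2.00, V=2.35; Q3=2.35, Q4=2.35; dissipated=0.000
Total dissipated: 72.148 μJ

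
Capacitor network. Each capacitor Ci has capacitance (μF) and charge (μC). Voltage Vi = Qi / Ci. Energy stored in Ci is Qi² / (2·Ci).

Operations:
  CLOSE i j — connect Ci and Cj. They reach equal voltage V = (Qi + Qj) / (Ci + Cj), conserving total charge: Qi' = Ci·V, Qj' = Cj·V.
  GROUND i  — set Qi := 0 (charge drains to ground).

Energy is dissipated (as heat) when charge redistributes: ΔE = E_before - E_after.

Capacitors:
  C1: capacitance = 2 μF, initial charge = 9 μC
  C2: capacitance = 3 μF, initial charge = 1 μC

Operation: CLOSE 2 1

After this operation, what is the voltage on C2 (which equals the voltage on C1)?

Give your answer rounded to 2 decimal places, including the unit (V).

Answer: 2.00 V

Derivation:
Initial: C1(2μF, Q=9μC, V=4.50V), C2(3μF, Q=1μC, V=0.33V)
Op 1: CLOSE 2-1: Q_total=10.00, C_total=5.00, V=2.00; Q2=6.00, Q1=4.00; dissipated=10.417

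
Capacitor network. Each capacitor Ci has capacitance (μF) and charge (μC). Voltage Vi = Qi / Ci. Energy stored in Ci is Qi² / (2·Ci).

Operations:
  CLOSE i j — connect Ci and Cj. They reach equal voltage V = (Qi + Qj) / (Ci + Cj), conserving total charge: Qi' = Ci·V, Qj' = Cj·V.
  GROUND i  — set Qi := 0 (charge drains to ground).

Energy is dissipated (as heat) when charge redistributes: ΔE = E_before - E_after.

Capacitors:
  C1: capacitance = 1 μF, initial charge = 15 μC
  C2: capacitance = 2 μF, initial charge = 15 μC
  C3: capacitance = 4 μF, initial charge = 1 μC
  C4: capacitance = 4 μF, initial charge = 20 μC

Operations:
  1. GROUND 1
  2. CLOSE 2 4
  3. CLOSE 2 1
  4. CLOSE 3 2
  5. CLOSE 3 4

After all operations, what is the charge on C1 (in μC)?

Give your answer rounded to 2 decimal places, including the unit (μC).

Initial: C1(1μF, Q=15μC, V=15.00V), C2(2μF, Q=15μC, V=7.50V), C3(4μF, Q=1μC, V=0.25V), C4(4μF, Q=20μC, V=5.00V)
Op 1: GROUND 1: Q1=0; energy lost=112.500
Op 2: CLOSE 2-4: Q_total=35.00, C_total=6.00, V=5.83; Q2=11.67, Q4=23.33; dissipated=4.167
Op 3: CLOSE 2-1: Q_total=11.67, C_total=3.00, V=3.89; Q2=7.78, Q1=3.89; dissipated=11.343
Op 4: CLOSE 3-2: Q_total=8.78, C_total=6.00, V=1.46; Q3=5.85, Q2=2.93; dissipated=8.828
Op 5: CLOSE 3-4: Q_total=29.19, C_total=8.00, V=3.65; Q3=14.59, Q4=14.59; dissipated=19.100
Final charges: Q1=3.89, Q2=2.93, Q3=14.59, Q4=14.59

Answer: 3.89 μC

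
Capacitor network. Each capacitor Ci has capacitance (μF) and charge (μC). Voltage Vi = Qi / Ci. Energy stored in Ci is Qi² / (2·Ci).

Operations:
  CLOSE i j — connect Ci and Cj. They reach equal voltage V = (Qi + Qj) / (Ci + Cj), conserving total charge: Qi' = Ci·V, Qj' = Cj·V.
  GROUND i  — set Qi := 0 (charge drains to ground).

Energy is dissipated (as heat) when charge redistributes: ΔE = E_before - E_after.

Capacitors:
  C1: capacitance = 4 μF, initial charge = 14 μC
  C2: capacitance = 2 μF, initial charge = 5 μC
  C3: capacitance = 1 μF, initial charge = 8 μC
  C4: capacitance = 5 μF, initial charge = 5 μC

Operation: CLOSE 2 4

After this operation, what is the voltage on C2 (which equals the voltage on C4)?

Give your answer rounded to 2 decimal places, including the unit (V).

Initial: C1(4μF, Q=14μC, V=3.50V), C2(2μF, Q=5μC, V=2.50V), C3(1μF, Q=8μC, V=8.00V), C4(5μF, Q=5μC, V=1.00V)
Op 1: CLOSE 2-4: Q_total=10.00, C_total=7.00, V=1.43; Q2=2.86, Q4=7.14; dissipated=1.607

Answer: 1.43 V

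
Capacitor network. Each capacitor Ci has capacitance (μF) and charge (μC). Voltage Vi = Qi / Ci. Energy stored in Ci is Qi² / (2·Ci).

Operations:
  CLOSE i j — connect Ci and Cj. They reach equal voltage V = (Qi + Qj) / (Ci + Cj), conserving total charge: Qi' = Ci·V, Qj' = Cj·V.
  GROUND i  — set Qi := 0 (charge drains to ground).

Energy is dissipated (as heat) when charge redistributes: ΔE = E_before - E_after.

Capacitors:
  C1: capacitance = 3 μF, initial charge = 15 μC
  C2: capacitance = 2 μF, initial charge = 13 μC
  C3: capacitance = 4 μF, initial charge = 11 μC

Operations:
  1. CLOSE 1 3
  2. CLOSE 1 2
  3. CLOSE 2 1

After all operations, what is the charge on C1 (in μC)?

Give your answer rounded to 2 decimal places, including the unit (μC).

Answer: 14.49 μC

Derivation:
Initial: C1(3μF, Q=15μC, V=5.00V), C2(2μF, Q=13μC, V=6.50V), C3(4μF, Q=11μC, V=2.75V)
Op 1: CLOSE 1-3: Q_total=26.00, C_total=7.00, V=3.71; Q1=11.14, Q3=14.86; dissipated=4.339
Op 2: CLOSE 1-2: Q_total=24.14, C_total=5.00, V=4.83; Q1=14.49, Q2=9.66; dissipated=4.656
Op 3: CLOSE 2-1: Q_total=24.14, C_total=5.00, V=4.83; Q2=9.66, Q1=14.49; dissipated=0.000
Final charges: Q1=14.49, Q2=9.66, Q3=14.86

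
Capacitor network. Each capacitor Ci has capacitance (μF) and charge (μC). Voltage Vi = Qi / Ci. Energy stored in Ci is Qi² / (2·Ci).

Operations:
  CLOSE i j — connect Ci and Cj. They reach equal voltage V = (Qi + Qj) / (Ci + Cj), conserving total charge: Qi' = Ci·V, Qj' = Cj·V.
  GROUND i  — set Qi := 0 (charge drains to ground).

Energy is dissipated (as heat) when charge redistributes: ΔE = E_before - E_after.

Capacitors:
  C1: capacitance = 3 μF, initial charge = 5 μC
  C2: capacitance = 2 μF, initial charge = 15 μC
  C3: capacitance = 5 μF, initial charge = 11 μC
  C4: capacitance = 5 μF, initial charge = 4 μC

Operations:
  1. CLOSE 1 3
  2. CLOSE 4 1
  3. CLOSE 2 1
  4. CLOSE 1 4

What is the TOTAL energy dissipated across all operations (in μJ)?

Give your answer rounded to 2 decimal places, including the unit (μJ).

Initial: C1(3μF, Q=5μC, V=1.67V), C2(2μF, Q=15μC, V=7.50V), C3(5μF, Q=11μC, V=2.20V), C4(5μF, Q=4μC, V=0.80V)
Op 1: CLOSE 1-3: Q_total=16.00, C_total=8.00, V=2.00; Q1=6.00, Q3=10.00; dissipated=0.267
Op 2: CLOSE 4-1: Q_total=10.00, C_total=8.00, V=1.25; Q4=6.25, Q1=3.75; dissipated=1.350
Op 3: CLOSE 2-1: Q_total=18.75, C_total=5.00, V=3.75; Q2=7.50, Q1=11.25; dissipated=23.438
Op 4: CLOSE 1-4: Q_total=17.50, C_total=8.00, V=2.19; Q1=6.56, Q4=10.94; dissipated=5.859
Total dissipated: 30.914 μJ

Answer: 30.91 μJ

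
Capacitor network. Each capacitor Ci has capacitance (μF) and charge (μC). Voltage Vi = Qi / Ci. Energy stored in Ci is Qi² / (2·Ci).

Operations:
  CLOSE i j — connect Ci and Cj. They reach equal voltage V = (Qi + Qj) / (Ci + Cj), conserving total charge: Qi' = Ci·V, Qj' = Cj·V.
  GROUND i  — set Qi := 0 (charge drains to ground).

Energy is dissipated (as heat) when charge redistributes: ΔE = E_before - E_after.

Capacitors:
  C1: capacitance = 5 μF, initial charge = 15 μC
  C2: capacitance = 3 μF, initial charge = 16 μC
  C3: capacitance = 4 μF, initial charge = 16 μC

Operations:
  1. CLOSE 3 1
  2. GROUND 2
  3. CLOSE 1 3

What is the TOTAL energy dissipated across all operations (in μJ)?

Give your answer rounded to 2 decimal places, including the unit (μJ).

Initial: C1(5μF, Q=15μC, V=3.00V), C2(3μF, Q=16μC, V=5.33V), C3(4μF, Q=16μC, V=4.00V)
Op 1: CLOSE 3-1: Q_total=31.00, C_total=9.00, V=3.44; Q3=13.78, Q1=17.22; dissipated=1.111
Op 2: GROUND 2: Q2=0; energy lost=42.667
Op 3: CLOSE 1-3: Q_total=31.00, C_total=9.00, V=3.44; Q1=17.22, Q3=13.78; dissipated=0.000
Total dissipated: 43.778 μJ

Answer: 43.78 μJ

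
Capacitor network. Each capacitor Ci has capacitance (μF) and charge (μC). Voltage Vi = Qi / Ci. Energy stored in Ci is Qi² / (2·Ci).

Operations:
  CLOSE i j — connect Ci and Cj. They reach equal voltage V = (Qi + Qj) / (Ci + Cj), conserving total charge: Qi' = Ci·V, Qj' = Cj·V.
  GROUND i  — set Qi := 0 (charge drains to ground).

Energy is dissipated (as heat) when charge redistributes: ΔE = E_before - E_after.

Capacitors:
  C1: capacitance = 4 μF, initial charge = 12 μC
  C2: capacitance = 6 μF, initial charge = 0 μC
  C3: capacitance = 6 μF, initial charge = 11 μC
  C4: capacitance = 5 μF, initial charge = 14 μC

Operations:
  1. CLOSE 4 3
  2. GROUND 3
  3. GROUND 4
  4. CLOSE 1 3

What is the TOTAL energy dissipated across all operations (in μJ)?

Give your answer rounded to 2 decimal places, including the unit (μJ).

Initial: C1(4μF, Q=12μC, V=3.00V), C2(6μF, Q=0μC, V=0.00V), C3(6μF, Q=11μC, V=1.83V), C4(5μF, Q=14μC, V=2.80V)
Op 1: CLOSE 4-3: Q_total=25.00, C_total=11.00, V=2.27; Q4=11.36, Q3=13.64; dissipated=1.274
Op 2: GROUND 3: Q3=0; energy lost=15.496
Op 3: GROUND 4: Q4=0; energy lost=12.913
Op 4: CLOSE 1-3: Q_total=12.00, C_total=10.00, V=1.20; Q1=4.80, Q3=7.20; dissipated=10.800
Total dissipated: 40.483 μJ

Answer: 40.48 μJ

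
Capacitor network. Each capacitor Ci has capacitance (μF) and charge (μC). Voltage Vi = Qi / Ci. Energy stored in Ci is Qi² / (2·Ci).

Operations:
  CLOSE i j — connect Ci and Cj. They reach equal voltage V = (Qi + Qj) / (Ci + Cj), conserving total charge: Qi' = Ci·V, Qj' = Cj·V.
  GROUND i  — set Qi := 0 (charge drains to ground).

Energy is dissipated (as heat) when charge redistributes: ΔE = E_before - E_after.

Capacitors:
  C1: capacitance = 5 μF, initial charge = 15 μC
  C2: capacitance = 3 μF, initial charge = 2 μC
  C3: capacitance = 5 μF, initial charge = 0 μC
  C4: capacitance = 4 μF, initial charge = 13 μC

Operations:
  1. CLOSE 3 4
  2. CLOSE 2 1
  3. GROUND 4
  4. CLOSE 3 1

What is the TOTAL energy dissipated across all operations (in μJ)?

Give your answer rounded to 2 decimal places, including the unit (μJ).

Initial: C1(5μF, Q=15μC, V=3.00V), C2(3μF, Q=2μC, V=0.67V), C3(5μF, Q=0μC, V=0.00V), C4(4μF, Q=13μC, V=3.25V)
Op 1: CLOSE 3-4: Q_total=13.00, C_total=9.00, V=1.44; Q3=7.22, Q4=5.78; dissipated=11.736
Op 2: CLOSE 2-1: Q_total=17.00, C_total=8.00, V=2.12; Q2=6.38, Q1=10.62; dissipated=5.104
Op 3: GROUND 4: Q4=0; energy lost=4.173
Op 4: CLOSE 3-1: Q_total=17.85, C_total=10.00, V=1.78; Q3=8.92, Q1=8.92; dissipated=0.579
Total dissipated: 21.592 μJ

Answer: 21.59 μJ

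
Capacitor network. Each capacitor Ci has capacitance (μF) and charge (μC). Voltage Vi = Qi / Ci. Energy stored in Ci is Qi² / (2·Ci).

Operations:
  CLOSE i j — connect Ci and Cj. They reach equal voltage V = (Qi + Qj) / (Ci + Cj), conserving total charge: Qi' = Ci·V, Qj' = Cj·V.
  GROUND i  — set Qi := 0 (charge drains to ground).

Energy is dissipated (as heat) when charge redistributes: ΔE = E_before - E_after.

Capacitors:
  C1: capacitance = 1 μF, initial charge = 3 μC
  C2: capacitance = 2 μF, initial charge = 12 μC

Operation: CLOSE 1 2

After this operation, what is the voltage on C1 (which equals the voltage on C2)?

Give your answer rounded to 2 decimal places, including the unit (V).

Initial: C1(1μF, Q=3μC, V=3.00V), C2(2μF, Q=12μC, V=6.00V)
Op 1: CLOSE 1-2: Q_total=15.00, C_total=3.00, V=5.00; Q1=5.00, Q2=10.00; dissipated=3.000

Answer: 5.00 V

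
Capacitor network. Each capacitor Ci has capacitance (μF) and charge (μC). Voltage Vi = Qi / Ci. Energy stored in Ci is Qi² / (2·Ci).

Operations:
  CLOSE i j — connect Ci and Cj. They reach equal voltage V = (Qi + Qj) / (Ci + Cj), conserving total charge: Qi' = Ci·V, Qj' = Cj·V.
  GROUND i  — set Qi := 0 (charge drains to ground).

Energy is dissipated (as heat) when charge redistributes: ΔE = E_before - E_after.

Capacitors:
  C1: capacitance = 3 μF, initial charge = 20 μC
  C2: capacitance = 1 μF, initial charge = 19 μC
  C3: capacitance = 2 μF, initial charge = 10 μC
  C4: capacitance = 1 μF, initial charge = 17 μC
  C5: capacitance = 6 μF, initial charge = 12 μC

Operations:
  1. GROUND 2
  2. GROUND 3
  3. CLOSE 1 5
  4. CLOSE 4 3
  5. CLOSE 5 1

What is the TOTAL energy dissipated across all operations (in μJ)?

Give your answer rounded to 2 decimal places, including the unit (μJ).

Initial: C1(3μF, Q=20μC, V=6.67V), C2(1μF, Q=19μC, V=19.00V), C3(2μF, Q=10μC, V=5.00V), C4(1μF, Q=17μC, V=17.00V), C5(6μF, Q=12μC, V=2.00V)
Op 1: GROUND 2: Q2=0; energy lost=180.500
Op 2: GROUND 3: Q3=0; energy lost=25.000
Op 3: CLOSE 1-5: Q_total=32.00, C_total=9.00, V=3.56; Q1=10.67, Q5=21.33; dissipated=21.778
Op 4: CLOSE 4-3: Q_total=17.00, C_total=3.00, V=5.67; Q4=5.67, Q3=11.33; dissipated=96.333
Op 5: CLOSE 5-1: Q_total=32.00, C_total=9.00, V=3.56; Q5=21.33, Q1=10.67; dissipated=0.000
Total dissipated: 323.611 μJ

Answer: 323.61 μJ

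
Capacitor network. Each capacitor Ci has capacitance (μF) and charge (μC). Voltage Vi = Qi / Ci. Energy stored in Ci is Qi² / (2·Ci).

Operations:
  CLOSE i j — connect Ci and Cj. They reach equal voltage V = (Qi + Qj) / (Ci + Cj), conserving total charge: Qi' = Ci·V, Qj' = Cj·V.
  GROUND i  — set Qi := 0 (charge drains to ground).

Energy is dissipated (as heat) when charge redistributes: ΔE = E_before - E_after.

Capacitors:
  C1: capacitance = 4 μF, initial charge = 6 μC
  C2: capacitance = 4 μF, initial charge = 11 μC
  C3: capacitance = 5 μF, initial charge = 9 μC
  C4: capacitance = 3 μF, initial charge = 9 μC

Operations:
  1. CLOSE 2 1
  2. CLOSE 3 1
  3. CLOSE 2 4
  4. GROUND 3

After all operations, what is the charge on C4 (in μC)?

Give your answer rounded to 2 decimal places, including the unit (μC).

Initial: C1(4μF, Q=6μC, V=1.50V), C2(4μF, Q=11μC, V=2.75V), C3(5μF, Q=9μC, V=1.80V), C4(3μF, Q=9μC, V=3.00V)
Op 1: CLOSE 2-1: Q_total=17.00, C_total=8.00, V=2.12; Q2=8.50, Q1=8.50; dissipated=1.562
Op 2: CLOSE 3-1: Q_total=17.50, C_total=9.00, V=1.94; Q3=9.72, Q1=7.78; dissipated=0.117
Op 3: CLOSE 2-4: Q_total=17.50, C_total=7.00, V=2.50; Q2=10.00, Q4=7.50; dissipated=0.656
Op 4: GROUND 3: Q3=0; energy lost=9.452
Final charges: Q1=7.78, Q2=10.00, Q3=0.00, Q4=7.50

Answer: 7.50 μC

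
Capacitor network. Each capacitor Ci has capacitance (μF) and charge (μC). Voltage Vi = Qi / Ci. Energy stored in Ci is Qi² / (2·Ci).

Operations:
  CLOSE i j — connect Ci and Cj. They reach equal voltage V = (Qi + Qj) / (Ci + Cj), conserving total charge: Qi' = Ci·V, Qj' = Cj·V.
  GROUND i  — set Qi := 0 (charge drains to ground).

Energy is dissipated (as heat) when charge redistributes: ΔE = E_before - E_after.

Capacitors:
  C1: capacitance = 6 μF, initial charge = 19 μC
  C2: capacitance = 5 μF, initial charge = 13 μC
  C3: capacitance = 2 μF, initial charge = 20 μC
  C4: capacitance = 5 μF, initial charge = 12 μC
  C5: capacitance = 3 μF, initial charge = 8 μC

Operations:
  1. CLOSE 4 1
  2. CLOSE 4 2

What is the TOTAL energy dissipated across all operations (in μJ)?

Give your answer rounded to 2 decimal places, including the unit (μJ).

Answer: 0.86 μJ

Derivation:
Initial: C1(6μF, Q=19μC, V=3.17V), C2(5μF, Q=13μC, V=2.60V), C3(2μF, Q=20μC, V=10.00V), C4(5μF, Q=12μC, V=2.40V), C5(3μF, Q=8μC, V=2.67V)
Op 1: CLOSE 4-1: Q_total=31.00, C_total=11.00, V=2.82; Q4=14.09, Q1=16.91; dissipated=0.802
Op 2: CLOSE 4-2: Q_total=27.09, C_total=10.00, V=2.71; Q4=13.55, Q2=13.55; dissipated=0.060
Total dissipated: 0.861 μJ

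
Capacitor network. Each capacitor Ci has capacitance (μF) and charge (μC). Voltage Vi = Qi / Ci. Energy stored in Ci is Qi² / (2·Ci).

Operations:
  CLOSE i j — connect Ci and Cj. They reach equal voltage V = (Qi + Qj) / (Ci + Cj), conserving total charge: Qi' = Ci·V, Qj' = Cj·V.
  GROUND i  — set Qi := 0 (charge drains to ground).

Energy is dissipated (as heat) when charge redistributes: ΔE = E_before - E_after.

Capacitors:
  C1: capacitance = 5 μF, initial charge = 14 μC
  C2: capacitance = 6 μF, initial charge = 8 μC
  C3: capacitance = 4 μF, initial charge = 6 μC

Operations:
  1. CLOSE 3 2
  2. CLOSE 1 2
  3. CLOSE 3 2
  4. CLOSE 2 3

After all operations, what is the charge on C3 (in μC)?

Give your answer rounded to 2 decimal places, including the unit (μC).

Initial: C1(5μF, Q=14μC, V=2.80V), C2(6μF, Q=8μC, V=1.33V), C3(4μF, Q=6μC, V=1.50V)
Op 1: CLOSE 3-2: Q_total=14.00, C_total=10.00, V=1.40; Q3=5.60, Q2=8.40; dissipated=0.033
Op 2: CLOSE 1-2: Q_total=22.40, C_total=11.00, V=2.04; Q1=10.18, Q2=12.22; dissipated=2.673
Op 3: CLOSE 3-2: Q_total=17.82, C_total=10.00, V=1.78; Q3=7.13, Q2=10.69; dissipated=0.486
Op 4: CLOSE 2-3: Q_total=17.82, C_total=10.00, V=1.78; Q2=10.69, Q3=7.13; dissipated=0.000
Final charges: Q1=10.18, Q2=10.69, Q3=7.13

Answer: 7.13 μC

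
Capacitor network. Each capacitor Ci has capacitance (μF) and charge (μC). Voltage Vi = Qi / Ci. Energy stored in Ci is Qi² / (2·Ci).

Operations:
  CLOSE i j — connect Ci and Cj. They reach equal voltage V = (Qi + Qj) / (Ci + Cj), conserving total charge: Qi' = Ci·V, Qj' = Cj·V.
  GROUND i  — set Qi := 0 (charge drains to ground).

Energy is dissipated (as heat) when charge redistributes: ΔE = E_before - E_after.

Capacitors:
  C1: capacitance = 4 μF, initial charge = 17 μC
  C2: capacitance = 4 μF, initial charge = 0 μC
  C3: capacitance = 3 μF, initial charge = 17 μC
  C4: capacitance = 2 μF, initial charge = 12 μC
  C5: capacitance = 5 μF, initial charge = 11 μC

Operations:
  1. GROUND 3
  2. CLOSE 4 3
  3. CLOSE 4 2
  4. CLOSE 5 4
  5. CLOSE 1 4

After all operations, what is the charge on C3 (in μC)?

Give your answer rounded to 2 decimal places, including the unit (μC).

Answer: 7.20 μC

Derivation:
Initial: C1(4μF, Q=17μC, V=4.25V), C2(4μF, Q=0μC, V=0.00V), C3(3μF, Q=17μC, V=5.67V), C4(2μF, Q=12μC, V=6.00V), C5(5μF, Q=11μC, V=2.20V)
Op 1: GROUND 3: Q3=0; energy lost=48.167
Op 2: CLOSE 4-3: Q_total=12.00, C_total=5.00, V=2.40; Q4=4.80, Q3=7.20; dissipated=21.600
Op 3: CLOSE 4-2: Q_total=4.80, C_total=6.00, V=0.80; Q4=1.60, Q2=3.20; dissipated=3.840
Op 4: CLOSE 5-4: Q_total=12.60, C_total=7.00, V=1.80; Q5=9.00, Q4=3.60; dissipated=1.400
Op 5: CLOSE 1-4: Q_total=20.60, C_total=6.00, V=3.43; Q1=13.73, Q4=6.87; dissipated=4.002
Final charges: Q1=13.73, Q2=3.20, Q3=7.20, Q4=6.87, Q5=9.00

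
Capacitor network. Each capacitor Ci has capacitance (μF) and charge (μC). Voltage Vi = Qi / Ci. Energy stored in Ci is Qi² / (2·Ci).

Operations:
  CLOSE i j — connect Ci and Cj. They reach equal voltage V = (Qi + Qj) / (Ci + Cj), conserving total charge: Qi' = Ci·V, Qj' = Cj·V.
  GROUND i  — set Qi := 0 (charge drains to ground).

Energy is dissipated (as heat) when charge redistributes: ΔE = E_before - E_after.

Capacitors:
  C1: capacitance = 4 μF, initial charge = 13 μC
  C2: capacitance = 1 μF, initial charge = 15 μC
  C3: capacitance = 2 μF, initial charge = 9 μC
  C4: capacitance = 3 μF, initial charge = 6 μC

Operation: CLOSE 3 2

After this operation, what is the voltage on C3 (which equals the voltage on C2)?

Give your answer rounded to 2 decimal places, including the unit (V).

Answer: 8.00 V

Derivation:
Initial: C1(4μF, Q=13μC, V=3.25V), C2(1μF, Q=15μC, V=15.00V), C3(2μF, Q=9μC, V=4.50V), C4(3μF, Q=6μC, V=2.00V)
Op 1: CLOSE 3-2: Q_total=24.00, C_total=3.00, V=8.00; Q3=16.00, Q2=8.00; dissipated=36.750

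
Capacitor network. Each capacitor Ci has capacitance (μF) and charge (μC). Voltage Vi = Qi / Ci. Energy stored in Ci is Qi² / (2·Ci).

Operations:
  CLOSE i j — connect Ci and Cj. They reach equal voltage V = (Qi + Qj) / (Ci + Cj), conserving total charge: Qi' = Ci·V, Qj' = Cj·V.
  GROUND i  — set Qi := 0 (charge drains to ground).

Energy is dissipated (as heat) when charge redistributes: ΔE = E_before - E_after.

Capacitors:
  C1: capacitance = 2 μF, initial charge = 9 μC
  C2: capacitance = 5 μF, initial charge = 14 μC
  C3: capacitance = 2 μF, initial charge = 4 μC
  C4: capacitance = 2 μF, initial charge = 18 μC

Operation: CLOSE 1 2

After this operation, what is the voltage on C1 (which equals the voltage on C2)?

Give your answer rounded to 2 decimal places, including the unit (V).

Answer: 3.29 V

Derivation:
Initial: C1(2μF, Q=9μC, V=4.50V), C2(5μF, Q=14μC, V=2.80V), C3(2μF, Q=4μC, V=2.00V), C4(2μF, Q=18μC, V=9.00V)
Op 1: CLOSE 1-2: Q_total=23.00, C_total=7.00, V=3.29; Q1=6.57, Q2=16.43; dissipated=2.064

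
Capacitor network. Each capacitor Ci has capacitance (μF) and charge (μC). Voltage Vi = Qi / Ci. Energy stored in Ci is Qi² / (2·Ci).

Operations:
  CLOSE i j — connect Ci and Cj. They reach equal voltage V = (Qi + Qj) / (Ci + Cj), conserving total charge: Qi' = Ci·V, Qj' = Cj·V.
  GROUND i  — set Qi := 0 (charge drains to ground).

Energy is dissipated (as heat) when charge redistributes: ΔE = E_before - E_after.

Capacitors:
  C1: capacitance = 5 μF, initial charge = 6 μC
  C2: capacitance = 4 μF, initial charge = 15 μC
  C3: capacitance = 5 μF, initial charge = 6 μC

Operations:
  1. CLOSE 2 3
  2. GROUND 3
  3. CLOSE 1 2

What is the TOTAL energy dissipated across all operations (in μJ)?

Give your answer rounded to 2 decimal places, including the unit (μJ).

Initial: C1(5μF, Q=6μC, V=1.20V), C2(4μF, Q=15μC, V=3.75V), C3(5μF, Q=6μC, V=1.20V)
Op 1: CLOSE 2-3: Q_total=21.00, C_total=9.00, V=2.33; Q2=9.33, Q3=11.67; dissipated=7.225
Op 2: GROUND 3: Q3=0; energy lost=13.611
Op 3: CLOSE 1-2: Q_total=15.33, C_total=9.00, V=1.70; Q1=8.52, Q2=6.81; dissipated=1.427
Total dissipated: 22.263 μJ

Answer: 22.26 μJ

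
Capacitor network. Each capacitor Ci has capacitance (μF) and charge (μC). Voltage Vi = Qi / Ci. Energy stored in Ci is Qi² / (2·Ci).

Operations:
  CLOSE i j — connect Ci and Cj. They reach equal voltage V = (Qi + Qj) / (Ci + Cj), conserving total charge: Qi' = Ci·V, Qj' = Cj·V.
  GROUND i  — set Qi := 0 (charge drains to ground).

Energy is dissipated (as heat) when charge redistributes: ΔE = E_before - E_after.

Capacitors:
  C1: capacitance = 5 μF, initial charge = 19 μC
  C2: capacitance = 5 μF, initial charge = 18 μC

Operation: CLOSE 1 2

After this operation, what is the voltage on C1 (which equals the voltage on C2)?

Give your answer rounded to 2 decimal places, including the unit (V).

Initial: C1(5μF, Q=19μC, V=3.80V), C2(5μF, Q=18μC, V=3.60V)
Op 1: CLOSE 1-2: Q_total=37.00, C_total=10.00, V=3.70; Q1=18.50, Q2=18.50; dissipated=0.050

Answer: 3.70 V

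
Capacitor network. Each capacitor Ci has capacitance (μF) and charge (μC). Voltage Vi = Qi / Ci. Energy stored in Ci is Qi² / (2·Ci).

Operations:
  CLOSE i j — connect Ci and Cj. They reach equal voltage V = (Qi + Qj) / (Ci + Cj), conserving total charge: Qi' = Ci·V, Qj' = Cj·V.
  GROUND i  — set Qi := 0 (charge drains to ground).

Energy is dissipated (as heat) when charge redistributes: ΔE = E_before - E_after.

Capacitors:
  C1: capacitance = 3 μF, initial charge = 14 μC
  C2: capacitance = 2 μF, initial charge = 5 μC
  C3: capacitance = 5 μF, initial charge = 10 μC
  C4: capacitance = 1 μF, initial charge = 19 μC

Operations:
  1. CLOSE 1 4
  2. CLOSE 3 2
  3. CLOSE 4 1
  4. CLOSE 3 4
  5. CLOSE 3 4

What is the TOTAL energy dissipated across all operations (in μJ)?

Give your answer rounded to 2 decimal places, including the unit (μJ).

Answer: 92.76 μJ

Derivation:
Initial: C1(3μF, Q=14μC, V=4.67V), C2(2μF, Q=5μC, V=2.50V), C3(5μF, Q=10μC, V=2.00V), C4(1μF, Q=19μC, V=19.00V)
Op 1: CLOSE 1-4: Q_total=33.00, C_total=4.00, V=8.25; Q1=24.75, Q4=8.25; dissipated=77.042
Op 2: CLOSE 3-2: Q_total=15.00, C_total=7.00, V=2.14; Q3=10.71, Q2=4.29; dissipated=0.179
Op 3: CLOSE 4-1: Q_total=33.00, C_total=4.00, V=8.25; Q4=8.25, Q1=24.75; dissipated=0.000
Op 4: CLOSE 3-4: Q_total=18.96, C_total=6.00, V=3.16; Q3=15.80, Q4=3.16; dissipated=15.540
Op 5: CLOSE 3-4: Q_total=18.96, C_total=6.00, V=3.16; Q3=15.80, Q4=3.16; dissipated=0.000
Total dissipated: 92.761 μJ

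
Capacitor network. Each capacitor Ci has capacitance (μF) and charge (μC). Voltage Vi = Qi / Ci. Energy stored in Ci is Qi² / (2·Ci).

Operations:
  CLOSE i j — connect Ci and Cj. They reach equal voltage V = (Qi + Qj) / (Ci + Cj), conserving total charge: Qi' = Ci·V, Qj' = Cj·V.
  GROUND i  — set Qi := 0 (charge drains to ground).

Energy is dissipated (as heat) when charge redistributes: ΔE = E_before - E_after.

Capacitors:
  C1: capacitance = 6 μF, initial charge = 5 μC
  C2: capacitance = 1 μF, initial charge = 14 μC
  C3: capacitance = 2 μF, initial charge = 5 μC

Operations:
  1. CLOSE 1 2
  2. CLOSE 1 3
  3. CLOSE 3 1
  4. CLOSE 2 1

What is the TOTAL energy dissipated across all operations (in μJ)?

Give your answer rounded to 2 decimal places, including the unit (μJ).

Initial: C1(6μF, Q=5μC, V=0.83V), C2(1μF, Q=14μC, V=14.00V), C3(2μF, Q=5μC, V=2.50V)
Op 1: CLOSE 1-2: Q_total=19.00, C_total=7.00, V=2.71; Q1=16.29, Q2=2.71; dissipated=74.298
Op 2: CLOSE 1-3: Q_total=21.29, C_total=8.00, V=2.66; Q1=15.96, Q3=5.32; dissipated=0.034
Op 3: CLOSE 3-1: Q_total=21.29, C_total=8.00, V=2.66; Q3=5.32, Q1=15.96; dissipated=0.000
Op 4: CLOSE 2-1: Q_total=18.68, C_total=7.00, V=2.67; Q2=2.67, Q1=16.01; dissipated=0.001
Total dissipated: 74.333 μJ

Answer: 74.33 μJ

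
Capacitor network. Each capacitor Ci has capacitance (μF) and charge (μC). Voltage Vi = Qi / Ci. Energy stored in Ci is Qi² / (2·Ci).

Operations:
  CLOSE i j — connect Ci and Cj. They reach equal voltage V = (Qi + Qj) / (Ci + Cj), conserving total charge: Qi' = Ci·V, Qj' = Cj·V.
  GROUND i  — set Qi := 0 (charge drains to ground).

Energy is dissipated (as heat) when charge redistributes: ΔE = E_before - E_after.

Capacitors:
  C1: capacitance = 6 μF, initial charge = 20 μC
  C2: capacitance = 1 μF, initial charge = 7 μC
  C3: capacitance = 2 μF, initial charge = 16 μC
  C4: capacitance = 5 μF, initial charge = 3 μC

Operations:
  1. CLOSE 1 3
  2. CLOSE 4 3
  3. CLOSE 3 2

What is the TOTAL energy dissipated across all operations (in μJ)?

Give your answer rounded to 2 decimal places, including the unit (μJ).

Answer: 36.51 μJ

Derivation:
Initial: C1(6μF, Q=20μC, V=3.33V), C2(1μF, Q=7μC, V=7.00V), C3(2μF, Q=16μC, V=8.00V), C4(5μF, Q=3μC, V=0.60V)
Op 1: CLOSE 1-3: Q_total=36.00, C_total=8.00, V=4.50; Q1=27.00, Q3=9.00; dissipated=16.333
Op 2: CLOSE 4-3: Q_total=12.00, C_total=7.00, V=1.71; Q4=8.57, Q3=3.43; dissipated=10.864
Op 3: CLOSE 3-2: Q_total=10.43, C_total=3.00, V=3.48; Q3=6.95, Q2=3.48; dissipated=9.313
Total dissipated: 36.511 μJ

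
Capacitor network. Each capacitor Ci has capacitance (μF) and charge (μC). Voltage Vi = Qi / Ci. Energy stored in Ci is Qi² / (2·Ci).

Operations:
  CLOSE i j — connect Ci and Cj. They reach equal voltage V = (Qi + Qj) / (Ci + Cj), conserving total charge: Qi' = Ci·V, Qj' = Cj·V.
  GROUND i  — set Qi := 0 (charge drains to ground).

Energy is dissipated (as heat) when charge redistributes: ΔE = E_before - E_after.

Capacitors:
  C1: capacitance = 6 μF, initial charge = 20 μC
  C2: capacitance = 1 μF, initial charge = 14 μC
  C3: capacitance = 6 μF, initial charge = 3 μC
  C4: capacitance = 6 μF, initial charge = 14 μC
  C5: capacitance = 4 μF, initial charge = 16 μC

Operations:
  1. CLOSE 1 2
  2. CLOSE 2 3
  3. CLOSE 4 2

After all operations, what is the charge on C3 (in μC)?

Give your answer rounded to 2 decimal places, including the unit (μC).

Answer: 6.73 μC

Derivation:
Initial: C1(6μF, Q=20μC, V=3.33V), C2(1μF, Q=14μC, V=14.00V), C3(6μF, Q=3μC, V=0.50V), C4(6μF, Q=14μC, V=2.33V), C5(4μF, Q=16μC, V=4.00V)
Op 1: CLOSE 1-2: Q_total=34.00, C_total=7.00, V=4.86; Q1=29.14, Q2=4.86; dissipated=48.762
Op 2: CLOSE 2-3: Q_total=7.86, C_total=7.00, V=1.12; Q2=1.12, Q3=6.73; dissipated=8.136
Op 3: CLOSE 4-2: Q_total=15.12, C_total=7.00, V=2.16; Q4=12.96, Q2=2.16; dissipated=0.628
Final charges: Q1=29.14, Q2=2.16, Q3=6.73, Q4=12.96, Q5=16.00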